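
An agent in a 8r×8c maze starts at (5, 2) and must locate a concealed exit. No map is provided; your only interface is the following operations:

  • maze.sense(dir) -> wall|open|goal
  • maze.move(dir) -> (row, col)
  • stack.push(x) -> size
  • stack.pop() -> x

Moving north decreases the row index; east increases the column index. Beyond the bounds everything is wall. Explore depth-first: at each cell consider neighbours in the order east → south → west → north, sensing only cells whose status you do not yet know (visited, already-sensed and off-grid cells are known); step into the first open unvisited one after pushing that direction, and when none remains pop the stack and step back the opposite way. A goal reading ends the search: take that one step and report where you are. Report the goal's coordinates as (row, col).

// 1. maze.sense(dir: east) -> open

// 2. stack.push(x: east) -> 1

// 3. maze.move(dir: east) -> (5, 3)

// 4. maze.sense(dir: east) -> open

// 5. stack.push(x: east) -> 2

// 6. maze.move(dir: east) -> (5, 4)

// 7. maze.sense(dir: east) -> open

// 8. stack.push(x: east) -> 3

// 9. maze.move(dir: east) -> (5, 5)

// 10. maze.sense(dir: east) -> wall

// 11. maze.sense(dir: south) -> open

// 12. stack.push(x: south) -> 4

// 13. maze.move(dir: south) -> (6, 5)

// 14. maze.sense(dir: east) -> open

// 15. stack.push(x: east) -> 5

// 16. maze.move(dir: east) -> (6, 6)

// 17. maze.sense(dir: east) -> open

// 18. stack.push(x: east) -> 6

// 19. maze.move(dir: east) -> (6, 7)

// 20. maze.sense(dir: south) -> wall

// 21. maze.sense(dir: north) -> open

// 22. stack.push(x: north) -> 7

// 23. maze.move(dir: north) -> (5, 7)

// 24. maze.sense(dir: north) -> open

// 25. stack.push(x: north) -> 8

// 26. maze.move(dir: north) -> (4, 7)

// 27. maze.sense(dir: west) -> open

// 28. stack.push(x: west) -> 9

// 29. maze.move(dir: west) -> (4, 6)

// 30. maze.sense(dir: west) -> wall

// 31. maze.sense(dir: north) -> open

// 32. stack.push(x: north) -> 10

// 33. maze.move(dir: north) -> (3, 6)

// 34. maze.sense(dir: east) -> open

// 35. stack.push(x: east) -> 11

// 36. maze.move(dir: east) -> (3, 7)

// 37. maze.sense(dir: north) -> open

// 38. stack.push(x: north) -> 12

// 39. maze.move(dir: north) -> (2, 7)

// 40. maze.sense(dir: west) -> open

// 41. stack.push(x: west) -> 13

// 42. maze.move(dir: west) -> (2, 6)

// 43. maze.sense(dir: west) -> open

// 44. stack.push(x: west) -> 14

// 45. maze.move(dir: west) -> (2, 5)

// 46. maze.sense(dir: south) -> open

// 47. stack.push(x: south) -> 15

// 48. maze.move(dir: south) -> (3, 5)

// 49. maze.sense(dir: west) -> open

// 50. stack.push(x: west) -> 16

// 51. maze.move(dir: west) -> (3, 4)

// 52. maze.sense(dir: south) -> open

// 53. stack.push(x: south) -> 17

// 54. maze.move(dir: south) -> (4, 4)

// 55. maze.sense(dir: west) -> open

// 56. stack.push(x: west) -> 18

// 57. maze.move(dir: west) -> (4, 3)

// 58. maze.sense(dir: west) -> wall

// 59. maze.sense(dir: north) -> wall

// 60. stack.pop() -> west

// 61. maze.move(dir: east) -> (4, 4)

// 62. stack.pop() -> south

// 63. maze.move(dir: north) -> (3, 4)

// 64. maze.sense(dir: north) -> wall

// 65. stack.pop() -> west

// 66. maze.move(dir: east) -> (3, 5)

// 67. stack.pop() -> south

// 68. maze.move(dir: north) -> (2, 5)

// 69. maze.sense(dir: north) -> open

// 70. stack.push(x: north) -> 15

// 71. maze.move(dir: north) -> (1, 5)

// 72. maze.sense(dir: east) -> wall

// 73. maze.sense(dir: west) -> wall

// 74. maze.sense(dir: north) -> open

// 75. stack.push(x: north) -> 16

// 76. maze.move(dir: north) -> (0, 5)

// 77. maze.sense(dir: east) -> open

// 78. stack.push(x: east) -> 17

// 79. maze.move(dir: east) -> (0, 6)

// 80. maze.sense(dir: east) -> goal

// 81. maze.move(dir: east) -> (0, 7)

Answer: (0, 7)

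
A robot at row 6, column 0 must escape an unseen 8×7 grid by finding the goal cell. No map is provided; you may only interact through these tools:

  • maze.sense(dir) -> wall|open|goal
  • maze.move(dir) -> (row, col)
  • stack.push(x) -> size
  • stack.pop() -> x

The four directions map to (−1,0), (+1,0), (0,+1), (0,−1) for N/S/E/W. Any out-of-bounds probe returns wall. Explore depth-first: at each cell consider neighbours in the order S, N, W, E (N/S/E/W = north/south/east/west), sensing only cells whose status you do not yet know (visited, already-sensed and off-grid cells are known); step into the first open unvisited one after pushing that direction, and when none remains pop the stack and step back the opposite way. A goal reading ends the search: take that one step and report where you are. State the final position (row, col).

;; sense(dir→south) ~> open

;; push(x→south) ~> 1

;; move(dir→south) ~> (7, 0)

;; sense(dir→east) ~> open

;; push(x→east) ~> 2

;; move(dir→east) ~> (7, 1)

;; sense(dir→north) ~> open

;; push(x→north) ~> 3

;; move(dir→north) ~> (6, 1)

;; sense(dir→north) ~> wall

;; sense(dir→east) ~> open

;; push(x→east) ~> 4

;; move(dir→east) ~> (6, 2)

;; sense(dir→south) ~> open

;; push(x→south) ~> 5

;; move(dir→south) ~> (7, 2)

;; sense(dir→east) ~> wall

;; pop() ~> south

;; move(dir→north) ~> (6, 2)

;; sense(dir→north) ~> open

;; push(x→north) ~> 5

;; move(dir→north) ~> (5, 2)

;; sense(dir→north) ~> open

;; push(x→north) ~> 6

;; move(dir→north) ~> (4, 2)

;; sense(dir→north) ~> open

;; push(x→north) ~> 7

;; move(dir→north) ~> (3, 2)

;; sense(dir→north) ~> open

;; push(x→north) ~> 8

;; move(dir→north) ~> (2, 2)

;; sense(dir→north) ~> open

;; push(x→north) ~> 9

;; move(dir→north) ~> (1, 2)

;; sense(dir→north) ~> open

;; push(x→north) ~> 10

;; move(dir→north) ~> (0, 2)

;; sense(dir→west) ~> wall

;; sense(dir→east) ~> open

;; push(x→east) ~> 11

;; move(dir→east) ~> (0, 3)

;; sense(dir→south) ~> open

;; push(x→south) ~> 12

;; move(dir→south) ~> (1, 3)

;; sense(dir→south) ~> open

;; push(x→south) ~> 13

;; move(dir→south) ~> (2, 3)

;; sense(dir→south) ~> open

;; push(x→south) ~> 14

;; move(dir→south) ~> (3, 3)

;; sense(dir→south) ~> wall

;; sense(dir→east) ~> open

;; push(x→east) ~> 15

;; move(dir→east) ~> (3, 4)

;; sense(dir→south) ~> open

;; push(x→south) ~> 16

;; move(dir→south) ~> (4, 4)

;; sense(dir→south) ~> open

;; push(x→south) ~> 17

;; move(dir→south) ~> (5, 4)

;; sense(dir→south) ~> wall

;; sense(dir→west) ~> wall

;; sense(dir→east) ~> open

;; push(x→east) ~> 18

;; move(dir→east) ~> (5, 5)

;; sense(dir→south) ~> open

;; push(x→south) ~> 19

;; move(dir→south) ~> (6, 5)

;; sense(dir→south) ~> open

;; push(x→south) ~> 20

;; move(dir→south) ~> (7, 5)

;; sense(dir→west) ~> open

;; push(x→west) ~> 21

;; move(dir→west) ~> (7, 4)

;; pop() ~> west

;; move(dir→east) ~> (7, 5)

;; sense(dir→east) ~> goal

;; move(dir→east) ~> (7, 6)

Answer: (7, 6)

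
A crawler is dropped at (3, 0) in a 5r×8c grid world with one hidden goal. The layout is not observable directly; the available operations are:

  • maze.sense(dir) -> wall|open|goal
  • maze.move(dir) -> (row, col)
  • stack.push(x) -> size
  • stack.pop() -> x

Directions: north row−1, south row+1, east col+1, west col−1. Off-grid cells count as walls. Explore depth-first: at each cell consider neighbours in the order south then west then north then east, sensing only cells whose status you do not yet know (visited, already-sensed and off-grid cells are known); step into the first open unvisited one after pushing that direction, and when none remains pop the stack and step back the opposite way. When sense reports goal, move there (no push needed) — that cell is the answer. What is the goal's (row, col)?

~$ sense south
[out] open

~$ push south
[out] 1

~$ move south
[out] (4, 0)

~$ sense east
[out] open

~$ push east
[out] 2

~$ move east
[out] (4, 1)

~$ sense north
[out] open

~$ push north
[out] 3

~$ move north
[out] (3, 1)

~$ sense north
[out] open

~$ push north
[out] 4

~$ move north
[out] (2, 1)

~$ sense west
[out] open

~$ push west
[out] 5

~$ move west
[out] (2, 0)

~$ sense north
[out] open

~$ push north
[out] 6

~$ move north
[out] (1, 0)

~$ sense north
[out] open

~$ push north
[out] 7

~$ move north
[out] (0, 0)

~$ sense east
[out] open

~$ push east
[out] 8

~$ move east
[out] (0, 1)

~$ sense south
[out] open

~$ push south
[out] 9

~$ move south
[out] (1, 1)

~$ sense east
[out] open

~$ push east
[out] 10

~$ move east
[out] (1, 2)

~$ sense south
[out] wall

~$ sense north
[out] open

~$ push north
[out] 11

~$ move north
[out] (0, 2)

~$ sense east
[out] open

~$ push east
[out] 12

~$ move east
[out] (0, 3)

~$ sense south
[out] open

~$ push south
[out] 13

~$ move south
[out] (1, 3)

~$ sense south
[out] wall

~$ sense east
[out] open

~$ push east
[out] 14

~$ move east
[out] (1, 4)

~$ sense south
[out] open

~$ push south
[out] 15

~$ move south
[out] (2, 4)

~$ sense south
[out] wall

~$ sense east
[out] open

~$ push east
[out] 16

~$ move east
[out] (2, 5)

~$ sense south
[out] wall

~$ sense north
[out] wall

~$ sense east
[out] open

~$ push east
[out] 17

~$ move east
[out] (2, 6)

~$ sense south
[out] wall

~$ sense north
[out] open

~$ push north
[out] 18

~$ move north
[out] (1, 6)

~$ sense north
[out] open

~$ push north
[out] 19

~$ move north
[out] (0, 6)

~$ sense west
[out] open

~$ push west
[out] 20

~$ move west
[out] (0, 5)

~$ sense west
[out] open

~$ push west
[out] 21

~$ move west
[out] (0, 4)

~$ pop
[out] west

~$ move east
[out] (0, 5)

~$ pop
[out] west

~$ move east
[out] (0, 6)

~$ sense east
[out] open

~$ push east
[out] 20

~$ move east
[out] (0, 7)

~$ sense south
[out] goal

~$ move south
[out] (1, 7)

Answer: (1, 7)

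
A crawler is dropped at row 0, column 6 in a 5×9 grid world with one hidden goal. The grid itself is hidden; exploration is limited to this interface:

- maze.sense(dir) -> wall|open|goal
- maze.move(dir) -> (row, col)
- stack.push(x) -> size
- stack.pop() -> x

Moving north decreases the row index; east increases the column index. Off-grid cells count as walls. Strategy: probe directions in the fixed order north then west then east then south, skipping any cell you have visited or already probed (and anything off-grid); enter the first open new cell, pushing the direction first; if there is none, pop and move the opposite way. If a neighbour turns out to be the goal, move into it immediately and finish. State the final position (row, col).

~$ sense dir=west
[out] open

~$ push x=west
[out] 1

~$ move dir=west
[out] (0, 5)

~$ sense dir=west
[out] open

~$ push x=west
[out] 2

~$ move dir=west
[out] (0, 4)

~$ sense dir=west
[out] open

~$ push x=west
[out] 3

~$ move dir=west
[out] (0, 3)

~$ sense dir=west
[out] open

~$ push x=west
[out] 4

~$ move dir=west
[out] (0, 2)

~$ sense dir=west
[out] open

~$ push x=west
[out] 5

~$ move dir=west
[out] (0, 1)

~$ sense dir=west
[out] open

~$ push x=west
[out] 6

~$ move dir=west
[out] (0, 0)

~$ sense dir=south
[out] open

~$ push x=south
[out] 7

~$ move dir=south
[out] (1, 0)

~$ sense dir=east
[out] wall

~$ sense dir=south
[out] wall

~$ pop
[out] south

~$ move dir=north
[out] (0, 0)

~$ pop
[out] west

~$ move dir=east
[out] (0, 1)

~$ pop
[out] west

~$ move dir=east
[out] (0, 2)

~$ sense dir=south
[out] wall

~$ pop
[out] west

~$ move dir=east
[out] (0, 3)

~$ sense dir=south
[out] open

~$ push x=south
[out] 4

~$ move dir=south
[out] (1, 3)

~$ sense dir=east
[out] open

~$ push x=east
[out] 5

~$ move dir=east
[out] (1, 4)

~$ sense dir=east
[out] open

~$ push x=east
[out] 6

~$ move dir=east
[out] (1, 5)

~$ sense dir=east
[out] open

~$ push x=east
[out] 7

~$ move dir=east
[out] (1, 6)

~$ sense dir=east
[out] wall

~$ sense dir=south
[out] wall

~$ pop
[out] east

~$ move dir=west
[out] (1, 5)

~$ sense dir=south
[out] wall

~$ pop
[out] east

~$ move dir=west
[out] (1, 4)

~$ sense dir=south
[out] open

~$ push x=south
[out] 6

~$ move dir=south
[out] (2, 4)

~$ sense dir=west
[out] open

~$ push x=west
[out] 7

~$ move dir=west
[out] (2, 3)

~$ sense dir=west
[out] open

~$ push x=west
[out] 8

~$ move dir=west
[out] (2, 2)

~$ sense dir=west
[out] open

~$ push x=west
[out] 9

~$ move dir=west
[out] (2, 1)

~$ sense dir=south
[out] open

~$ push x=south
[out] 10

~$ move dir=south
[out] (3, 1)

~$ sense dir=west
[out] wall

~$ sense dir=east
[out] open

~$ push x=east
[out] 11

~$ move dir=east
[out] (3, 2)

~$ sense dir=east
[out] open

~$ push x=east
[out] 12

~$ move dir=east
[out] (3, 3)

~$ sense dir=east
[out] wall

~$ sense dir=south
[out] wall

~$ pop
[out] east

~$ move dir=west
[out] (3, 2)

~$ sense dir=south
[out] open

~$ push x=south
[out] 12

~$ move dir=south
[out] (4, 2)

~$ sense dir=west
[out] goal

~$ move dir=west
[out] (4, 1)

Answer: (4, 1)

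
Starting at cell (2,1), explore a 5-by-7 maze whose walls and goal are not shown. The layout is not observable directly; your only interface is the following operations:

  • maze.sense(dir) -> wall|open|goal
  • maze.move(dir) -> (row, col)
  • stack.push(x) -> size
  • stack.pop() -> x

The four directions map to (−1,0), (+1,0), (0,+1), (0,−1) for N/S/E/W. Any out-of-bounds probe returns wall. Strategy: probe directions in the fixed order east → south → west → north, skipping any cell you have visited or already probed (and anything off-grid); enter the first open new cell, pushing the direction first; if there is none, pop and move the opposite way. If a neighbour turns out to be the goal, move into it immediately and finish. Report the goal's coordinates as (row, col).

Step: sense[east]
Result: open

Step: push[east]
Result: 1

Step: move[east]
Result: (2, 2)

Step: sense[east]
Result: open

Step: push[east]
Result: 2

Step: move[east]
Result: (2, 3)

Step: sense[east]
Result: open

Step: push[east]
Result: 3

Step: move[east]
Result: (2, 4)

Step: sense[east]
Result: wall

Step: sense[south]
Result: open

Step: push[south]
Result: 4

Step: move[south]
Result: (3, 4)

Step: sense[east]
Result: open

Step: push[east]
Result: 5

Step: move[east]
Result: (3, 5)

Step: sense[east]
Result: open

Step: push[east]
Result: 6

Step: move[east]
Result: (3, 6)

Step: sense[south]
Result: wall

Step: sense[north]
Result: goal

Step: move[north]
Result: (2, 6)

Answer: (2, 6)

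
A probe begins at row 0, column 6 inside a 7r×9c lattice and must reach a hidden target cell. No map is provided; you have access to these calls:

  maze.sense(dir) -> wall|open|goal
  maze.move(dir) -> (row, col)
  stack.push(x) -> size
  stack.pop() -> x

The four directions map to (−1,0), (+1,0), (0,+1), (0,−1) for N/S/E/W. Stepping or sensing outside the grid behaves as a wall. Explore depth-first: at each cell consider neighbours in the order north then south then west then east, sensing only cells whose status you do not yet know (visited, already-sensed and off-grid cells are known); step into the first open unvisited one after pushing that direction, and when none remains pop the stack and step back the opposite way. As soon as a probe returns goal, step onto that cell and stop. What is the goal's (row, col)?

→ sense(dir=south)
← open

→ push(x=south)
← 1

→ move(dir=south)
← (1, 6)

→ sense(dir=south)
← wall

→ sense(dir=west)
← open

→ push(x=west)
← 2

→ move(dir=west)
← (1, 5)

→ sense(dir=north)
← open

→ push(x=north)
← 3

→ move(dir=north)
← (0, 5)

→ sense(dir=west)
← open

→ push(x=west)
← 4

→ move(dir=west)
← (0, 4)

→ sense(dir=south)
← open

→ push(x=south)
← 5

→ move(dir=south)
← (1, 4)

→ sense(dir=south)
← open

→ push(x=south)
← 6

→ move(dir=south)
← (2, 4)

→ sense(dir=south)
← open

→ push(x=south)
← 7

→ move(dir=south)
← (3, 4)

→ sense(dir=south)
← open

→ push(x=south)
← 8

→ move(dir=south)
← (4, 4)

→ sense(dir=south)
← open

→ push(x=south)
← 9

→ move(dir=south)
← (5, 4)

→ sense(dir=south)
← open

→ push(x=south)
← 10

→ move(dir=south)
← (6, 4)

→ sense(dir=west)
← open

→ push(x=west)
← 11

→ move(dir=west)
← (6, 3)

→ sense(dir=north)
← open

→ push(x=north)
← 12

→ move(dir=north)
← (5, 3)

→ sense(dir=north)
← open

→ push(x=north)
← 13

→ move(dir=north)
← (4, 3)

→ sense(dir=north)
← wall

→ sense(dir=west)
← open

→ push(x=west)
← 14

→ move(dir=west)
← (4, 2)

→ sense(dir=north)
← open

→ push(x=north)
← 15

→ move(dir=north)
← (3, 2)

→ sense(dir=north)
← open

→ push(x=north)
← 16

→ move(dir=north)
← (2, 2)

→ sense(dir=north)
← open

→ push(x=north)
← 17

→ move(dir=north)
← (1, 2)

→ sense(dir=north)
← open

→ push(x=north)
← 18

→ move(dir=north)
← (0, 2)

→ sense(dir=west)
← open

→ push(x=west)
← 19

→ move(dir=west)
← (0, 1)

→ sense(dir=south)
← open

→ push(x=south)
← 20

→ move(dir=south)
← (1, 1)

→ sense(dir=south)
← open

→ push(x=south)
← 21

→ move(dir=south)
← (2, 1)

→ sense(dir=south)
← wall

→ sense(dir=west)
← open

→ push(x=west)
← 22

→ move(dir=west)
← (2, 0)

→ sense(dir=north)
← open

→ push(x=north)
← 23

→ move(dir=north)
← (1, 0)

→ sense(dir=north)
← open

→ push(x=north)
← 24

→ move(dir=north)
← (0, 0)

→ pop()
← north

→ move(dir=south)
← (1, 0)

→ pop()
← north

→ move(dir=south)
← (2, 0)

→ sense(dir=south)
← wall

→ pop()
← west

→ move(dir=east)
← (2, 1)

→ pop()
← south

→ move(dir=north)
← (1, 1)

→ pop()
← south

→ move(dir=north)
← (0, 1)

→ pop()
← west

→ move(dir=east)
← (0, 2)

→ sense(dir=east)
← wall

→ pop()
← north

→ move(dir=south)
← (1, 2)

→ sense(dir=east)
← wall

→ pop()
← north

→ move(dir=south)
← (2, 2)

→ sense(dir=east)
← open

→ push(x=east)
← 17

→ move(dir=east)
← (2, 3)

→ pop()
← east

→ move(dir=west)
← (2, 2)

→ pop()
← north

→ move(dir=south)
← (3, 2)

→ pop()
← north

→ move(dir=south)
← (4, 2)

→ sense(dir=south)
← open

→ push(x=south)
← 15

→ move(dir=south)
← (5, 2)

→ sense(dir=south)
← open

→ push(x=south)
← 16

→ move(dir=south)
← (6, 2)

→ sense(dir=west)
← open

→ push(x=west)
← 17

→ move(dir=west)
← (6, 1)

→ sense(dir=north)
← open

→ push(x=north)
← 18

→ move(dir=north)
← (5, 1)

→ sense(dir=north)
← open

→ push(x=north)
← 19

→ move(dir=north)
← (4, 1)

→ sense(dir=west)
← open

→ push(x=west)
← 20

→ move(dir=west)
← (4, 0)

→ sense(dir=south)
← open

→ push(x=south)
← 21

→ move(dir=south)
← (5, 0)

→ sense(dir=south)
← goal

→ move(dir=south)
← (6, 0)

Answer: (6, 0)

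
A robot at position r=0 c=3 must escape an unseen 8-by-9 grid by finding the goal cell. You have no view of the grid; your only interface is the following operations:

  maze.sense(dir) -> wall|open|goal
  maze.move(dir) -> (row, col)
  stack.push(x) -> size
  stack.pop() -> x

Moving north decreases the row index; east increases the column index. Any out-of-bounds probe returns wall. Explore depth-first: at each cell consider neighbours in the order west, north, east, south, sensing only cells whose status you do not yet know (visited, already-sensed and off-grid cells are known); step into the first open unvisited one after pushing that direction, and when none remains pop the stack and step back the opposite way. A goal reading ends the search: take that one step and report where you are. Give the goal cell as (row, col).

Step: maze.sense[dir→west]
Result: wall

Step: maze.sense[dir→east]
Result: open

Step: stack.push[x→east]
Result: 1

Step: maze.move[dir→east]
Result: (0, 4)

Step: maze.sense[dir→east]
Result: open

Step: stack.push[x→east]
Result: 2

Step: maze.move[dir→east]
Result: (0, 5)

Step: maze.sense[dir→east]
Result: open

Step: stack.push[x→east]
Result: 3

Step: maze.move[dir→east]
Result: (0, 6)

Step: maze.sense[dir→east]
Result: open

Step: stack.push[x→east]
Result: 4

Step: maze.move[dir→east]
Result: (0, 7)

Step: maze.sense[dir→east]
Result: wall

Step: maze.sense[dir→south]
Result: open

Step: stack.push[x→south]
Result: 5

Step: maze.move[dir→south]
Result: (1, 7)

Step: maze.sense[dir→west]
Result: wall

Step: maze.sense[dir→east]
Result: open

Step: stack.push[x→east]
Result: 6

Step: maze.move[dir→east]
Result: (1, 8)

Step: maze.sense[dir→south]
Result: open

Step: stack.push[x→south]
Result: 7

Step: maze.move[dir→south]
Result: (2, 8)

Step: maze.sense[dir→west]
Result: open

Step: stack.push[x→west]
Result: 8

Step: maze.move[dir→west]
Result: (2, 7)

Step: maze.sense[dir→west]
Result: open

Step: stack.push[x→west]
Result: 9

Step: maze.move[dir→west]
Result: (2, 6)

Step: maze.sense[dir→west]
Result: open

Step: stack.push[x→west]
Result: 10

Step: maze.move[dir→west]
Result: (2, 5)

Step: maze.sense[dir→west]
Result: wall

Step: maze.sense[dir→north]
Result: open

Step: stack.push[x→north]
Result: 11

Step: maze.move[dir→north]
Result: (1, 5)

Step: maze.sense[dir→west]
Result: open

Step: stack.push[x→west]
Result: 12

Step: maze.move[dir→west]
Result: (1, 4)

Step: maze.sense[dir→west]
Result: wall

Step: stack.pop[]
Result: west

Step: maze.move[dir→east]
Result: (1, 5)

Step: stack.pop[]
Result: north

Step: maze.move[dir→south]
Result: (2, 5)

Step: maze.sense[dir→south]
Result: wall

Step: stack.pop[]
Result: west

Step: maze.move[dir→east]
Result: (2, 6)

Step: maze.sense[dir→south]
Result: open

Step: stack.push[x→south]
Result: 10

Step: maze.move[dir→south]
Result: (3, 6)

Step: maze.sense[dir→east]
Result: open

Step: stack.push[x→east]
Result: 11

Step: maze.move[dir→east]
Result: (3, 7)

Step: maze.sense[dir→east]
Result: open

Step: stack.push[x→east]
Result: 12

Step: maze.move[dir→east]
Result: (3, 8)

Step: maze.sense[dir→south]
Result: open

Step: stack.push[x→south]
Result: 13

Step: maze.move[dir→south]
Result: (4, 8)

Step: maze.sense[dir→west]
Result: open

Step: stack.push[x→west]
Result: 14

Step: maze.move[dir→west]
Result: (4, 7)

Step: maze.sense[dir→west]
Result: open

Step: stack.push[x→west]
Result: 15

Step: maze.move[dir→west]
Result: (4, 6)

Step: maze.sense[dir→west]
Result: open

Step: stack.push[x→west]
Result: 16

Step: maze.move[dir→west]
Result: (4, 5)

Step: maze.sense[dir→west]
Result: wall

Step: maze.sense[dir→south]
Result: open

Step: stack.push[x→south]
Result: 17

Step: maze.move[dir→south]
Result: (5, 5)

Step: maze.sense[dir→west]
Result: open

Step: stack.push[x→west]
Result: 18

Step: maze.move[dir→west]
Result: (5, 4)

Step: maze.sense[dir→west]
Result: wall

Step: maze.sense[dir→south]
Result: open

Step: stack.push[x→south]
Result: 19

Step: maze.move[dir→south]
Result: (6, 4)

Step: maze.sense[dir→west]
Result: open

Step: stack.push[x→west]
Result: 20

Step: maze.move[dir→west]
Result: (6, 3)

Step: maze.sense[dir→west]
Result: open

Step: stack.push[x→west]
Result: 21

Step: maze.move[dir→west]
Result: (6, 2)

Step: maze.sense[dir→west]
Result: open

Step: stack.push[x→west]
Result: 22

Step: maze.move[dir→west]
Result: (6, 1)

Step: maze.sense[dir→west]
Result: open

Step: stack.push[x→west]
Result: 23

Step: maze.move[dir→west]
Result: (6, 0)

Step: maze.sense[dir→north]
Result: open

Step: stack.push[x→north]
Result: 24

Step: maze.move[dir→north]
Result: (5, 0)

Step: maze.sense[dir→north]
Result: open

Step: stack.push[x→north]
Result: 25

Step: maze.move[dir→north]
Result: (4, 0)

Step: maze.sense[dir→north]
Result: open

Step: stack.push[x→north]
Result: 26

Step: maze.move[dir→north]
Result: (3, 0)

Step: maze.sense[dir→north]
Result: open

Step: stack.push[x→north]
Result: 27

Step: maze.move[dir→north]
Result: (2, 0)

Step: maze.sense[dir→north]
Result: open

Step: stack.push[x→north]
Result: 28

Step: maze.move[dir→north]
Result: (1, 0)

Step: maze.sense[dir→north]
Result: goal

Step: maze.move[dir→north]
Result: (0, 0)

Answer: (0, 0)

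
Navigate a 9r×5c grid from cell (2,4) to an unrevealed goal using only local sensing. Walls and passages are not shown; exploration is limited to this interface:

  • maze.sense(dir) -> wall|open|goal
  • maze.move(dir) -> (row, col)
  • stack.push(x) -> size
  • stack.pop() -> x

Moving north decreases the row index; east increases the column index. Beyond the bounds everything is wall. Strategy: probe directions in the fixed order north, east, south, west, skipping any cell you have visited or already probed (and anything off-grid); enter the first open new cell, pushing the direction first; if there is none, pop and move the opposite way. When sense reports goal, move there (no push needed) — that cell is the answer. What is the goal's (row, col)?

> sense north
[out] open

> push north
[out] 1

> move north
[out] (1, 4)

> sense north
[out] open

> push north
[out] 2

> move north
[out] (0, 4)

> sense west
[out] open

> push west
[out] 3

> move west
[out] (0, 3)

> sense south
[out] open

> push south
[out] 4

> move south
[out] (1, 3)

> sense south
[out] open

> push south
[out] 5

> move south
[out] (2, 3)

> sense south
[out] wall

> sense west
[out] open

> push west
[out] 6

> move west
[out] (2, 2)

> sense north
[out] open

> push north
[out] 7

> move north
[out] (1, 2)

> sense north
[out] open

> push north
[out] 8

> move north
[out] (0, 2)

> sense west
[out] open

> push west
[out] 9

> move west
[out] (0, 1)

> sense south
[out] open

> push south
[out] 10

> move south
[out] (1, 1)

> sense south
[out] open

> push south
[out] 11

> move south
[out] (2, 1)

> sense south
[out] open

> push south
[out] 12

> move south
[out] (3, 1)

> sense east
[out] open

> push east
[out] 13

> move east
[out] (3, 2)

> sense south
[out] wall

> pop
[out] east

> move west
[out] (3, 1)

> sense south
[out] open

> push south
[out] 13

> move south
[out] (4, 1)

> sense south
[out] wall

> sense west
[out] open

> push west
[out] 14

> move west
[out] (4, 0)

> sense north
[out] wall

> sense south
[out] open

> push south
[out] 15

> move south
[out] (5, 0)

> sense south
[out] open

> push south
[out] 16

> move south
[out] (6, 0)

> sense east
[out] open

> push east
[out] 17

> move east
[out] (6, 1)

> sense east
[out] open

> push east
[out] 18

> move east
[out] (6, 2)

> sense north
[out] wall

> sense east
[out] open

> push east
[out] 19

> move east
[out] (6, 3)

> sense north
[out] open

> push north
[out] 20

> move north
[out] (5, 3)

> sense north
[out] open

> push north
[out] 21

> move north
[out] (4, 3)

> sense east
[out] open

> push east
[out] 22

> move east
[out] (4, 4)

> sense north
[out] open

> push north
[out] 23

> move north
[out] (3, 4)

> pop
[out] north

> move south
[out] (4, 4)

> sense south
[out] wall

> pop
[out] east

> move west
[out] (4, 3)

> pop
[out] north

> move south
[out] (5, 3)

> pop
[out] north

> move south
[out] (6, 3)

> sense east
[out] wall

> sense south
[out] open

> push south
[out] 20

> move south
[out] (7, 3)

> sense east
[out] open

> push east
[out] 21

> move east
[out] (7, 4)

> sense south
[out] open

> push south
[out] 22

> move south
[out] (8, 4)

> sense west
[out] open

> push west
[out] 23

> move west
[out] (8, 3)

> sense west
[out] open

> push west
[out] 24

> move west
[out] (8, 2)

> sense north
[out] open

> push north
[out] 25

> move north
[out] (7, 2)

> sense west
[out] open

> push west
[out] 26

> move west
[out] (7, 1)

> sense south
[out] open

> push south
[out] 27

> move south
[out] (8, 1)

> sense west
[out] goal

> move west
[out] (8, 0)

Answer: (8, 0)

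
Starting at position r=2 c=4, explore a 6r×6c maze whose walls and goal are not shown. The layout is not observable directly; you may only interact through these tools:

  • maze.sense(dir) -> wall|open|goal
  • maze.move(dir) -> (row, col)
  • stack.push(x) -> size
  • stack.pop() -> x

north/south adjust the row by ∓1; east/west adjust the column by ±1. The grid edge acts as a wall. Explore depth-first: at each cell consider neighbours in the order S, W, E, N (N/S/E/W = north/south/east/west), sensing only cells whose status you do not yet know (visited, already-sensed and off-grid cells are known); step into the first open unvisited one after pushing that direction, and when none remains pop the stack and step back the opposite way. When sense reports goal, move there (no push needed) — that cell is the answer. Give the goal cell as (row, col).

I invoke maze.sense with dir: south, and get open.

I call stack.push with x: south, and get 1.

Next I call maze.move with dir: south, and see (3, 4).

I invoke maze.sense with dir: south, and see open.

I try stack.push with x: south, giving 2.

Then maze.move with dir: south, yielding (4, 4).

I invoke maze.sense with dir: south, which returns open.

Calling stack.push with x: south, and get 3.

I call maze.move with dir: south, → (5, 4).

Invoking maze.sense with dir: west, which returns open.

Using stack.push with x: west, and see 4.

I use maze.move with dir: west, — result: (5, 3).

Invoking maze.sense with dir: west, and observe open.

Next I call stack.push with x: west, which returns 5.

Next I call maze.move with dir: west, yielding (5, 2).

Now I run maze.sense with dir: west, yielding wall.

I run maze.sense with dir: north, giving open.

Using stack.push with x: north, → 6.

Using maze.move with dir: north, : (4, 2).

Calling maze.sense with dir: west, and get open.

Now I run stack.push with x: west, → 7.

Invoking maze.move with dir: west, and get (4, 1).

Invoking maze.sense with dir: west, giving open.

Next I call stack.push with x: west, and observe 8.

I invoke maze.move with dir: west, : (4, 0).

Now I run maze.sense with dir: south, : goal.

I call maze.move with dir: south, giving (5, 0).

Answer: (5, 0)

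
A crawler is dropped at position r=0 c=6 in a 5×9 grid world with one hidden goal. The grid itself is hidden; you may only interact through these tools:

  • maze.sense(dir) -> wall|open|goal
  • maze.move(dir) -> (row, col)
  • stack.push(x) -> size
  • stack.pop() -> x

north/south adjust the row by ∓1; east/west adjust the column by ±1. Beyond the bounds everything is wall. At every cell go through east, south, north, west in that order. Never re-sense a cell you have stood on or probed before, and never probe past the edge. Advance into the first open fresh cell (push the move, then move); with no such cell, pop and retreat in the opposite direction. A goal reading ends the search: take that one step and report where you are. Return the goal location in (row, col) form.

// 1. maze.sense(east) ~> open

// 2. stack.push(east) ~> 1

// 3. maze.move(east) ~> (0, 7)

// 4. maze.sense(east) ~> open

// 5. stack.push(east) ~> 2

// 6. maze.move(east) ~> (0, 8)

// 7. maze.sense(south) ~> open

// 8. stack.push(south) ~> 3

// 9. maze.move(south) ~> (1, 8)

// 10. maze.sense(south) ~> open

// 11. stack.push(south) ~> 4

// 12. maze.move(south) ~> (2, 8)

// 13. maze.sense(south) ~> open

// 14. stack.push(south) ~> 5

// 15. maze.move(south) ~> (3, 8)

// 16. maze.sense(south) ~> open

// 17. stack.push(south) ~> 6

// 18. maze.move(south) ~> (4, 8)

// 19. maze.sense(west) ~> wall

// 20. stack.pop() ~> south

// 21. maze.move(north) ~> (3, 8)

// 22. maze.sense(west) ~> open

// 23. stack.push(west) ~> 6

// 24. maze.move(west) ~> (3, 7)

// 25. maze.sense(north) ~> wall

// 26. maze.sense(west) ~> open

// 27. stack.push(west) ~> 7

// 28. maze.move(west) ~> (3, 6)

// 29. maze.sense(south) ~> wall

// 30. maze.sense(north) ~> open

// 31. stack.push(north) ~> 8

// 32. maze.move(north) ~> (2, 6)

// 33. maze.sense(north) ~> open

// 34. stack.push(north) ~> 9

// 35. maze.move(north) ~> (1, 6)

// 36. maze.sense(east) ~> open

// 37. stack.push(east) ~> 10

// 38. maze.move(east) ~> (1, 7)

// 39. stack.pop() ~> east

// 40. maze.move(west) ~> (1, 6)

// 41. maze.sense(west) ~> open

// 42. stack.push(west) ~> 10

// 43. maze.move(west) ~> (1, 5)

// 44. maze.sense(south) ~> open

// 45. stack.push(south) ~> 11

// 46. maze.move(south) ~> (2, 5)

// 47. maze.sense(south) ~> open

// 48. stack.push(south) ~> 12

// 49. maze.move(south) ~> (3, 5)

// 50. maze.sense(south) ~> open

// 51. stack.push(south) ~> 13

// 52. maze.move(south) ~> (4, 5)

// 53. maze.sense(west) ~> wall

// 54. stack.pop() ~> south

// 55. maze.move(north) ~> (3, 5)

// 56. maze.sense(west) ~> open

// 57. stack.push(west) ~> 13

// 58. maze.move(west) ~> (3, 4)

// 59. maze.sense(north) ~> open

// 60. stack.push(north) ~> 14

// 61. maze.move(north) ~> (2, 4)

// 62. maze.sense(north) ~> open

// 63. stack.push(north) ~> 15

// 64. maze.move(north) ~> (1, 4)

// 65. maze.sense(north) ~> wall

// 66. maze.sense(west) ~> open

// 67. stack.push(west) ~> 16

// 68. maze.move(west) ~> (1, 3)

// 69. maze.sense(south) ~> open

// 70. stack.push(south) ~> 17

// 71. maze.move(south) ~> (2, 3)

// 72. maze.sense(south) ~> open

// 73. stack.push(south) ~> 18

// 74. maze.move(south) ~> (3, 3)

// 75. maze.sense(south) ~> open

// 76. stack.push(south) ~> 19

// 77. maze.move(south) ~> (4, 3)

// 78. maze.sense(west) ~> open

// 79. stack.push(west) ~> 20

// 80. maze.move(west) ~> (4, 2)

// 81. maze.sense(north) ~> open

// 82. stack.push(north) ~> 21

// 83. maze.move(north) ~> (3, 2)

// 84. maze.sense(north) ~> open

// 85. stack.push(north) ~> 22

// 86. maze.move(north) ~> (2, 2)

// 87. maze.sense(north) ~> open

// 88. stack.push(north) ~> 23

// 89. maze.move(north) ~> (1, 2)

// 90. maze.sense(north) ~> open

// 91. stack.push(north) ~> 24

// 92. maze.move(north) ~> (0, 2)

// 93. maze.sense(east) ~> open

// 94. stack.push(east) ~> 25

// 95. maze.move(east) ~> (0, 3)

// 96. stack.pop() ~> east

// 97. maze.move(west) ~> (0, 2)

// 98. maze.sense(west) ~> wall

// 99. stack.pop() ~> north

// 100. maze.move(south) ~> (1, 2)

// 101. maze.sense(west) ~> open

// 102. stack.push(west) ~> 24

// 103. maze.move(west) ~> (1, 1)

// 104. maze.sense(south) ~> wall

// 105. maze.sense(west) ~> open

// 106. stack.push(west) ~> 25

// 107. maze.move(west) ~> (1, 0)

// 108. maze.sense(south) ~> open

// 109. stack.push(south) ~> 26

// 110. maze.move(south) ~> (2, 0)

// 111. maze.sense(south) ~> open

// 112. stack.push(south) ~> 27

// 113. maze.move(south) ~> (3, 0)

// 114. maze.sense(east) ~> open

// 115. stack.push(east) ~> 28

// 116. maze.move(east) ~> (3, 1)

// 117. maze.sense(south) ~> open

// 118. stack.push(south) ~> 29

// 119. maze.move(south) ~> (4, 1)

// 120. maze.sense(west) ~> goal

// 121. maze.move(west) ~> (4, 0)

Answer: (4, 0)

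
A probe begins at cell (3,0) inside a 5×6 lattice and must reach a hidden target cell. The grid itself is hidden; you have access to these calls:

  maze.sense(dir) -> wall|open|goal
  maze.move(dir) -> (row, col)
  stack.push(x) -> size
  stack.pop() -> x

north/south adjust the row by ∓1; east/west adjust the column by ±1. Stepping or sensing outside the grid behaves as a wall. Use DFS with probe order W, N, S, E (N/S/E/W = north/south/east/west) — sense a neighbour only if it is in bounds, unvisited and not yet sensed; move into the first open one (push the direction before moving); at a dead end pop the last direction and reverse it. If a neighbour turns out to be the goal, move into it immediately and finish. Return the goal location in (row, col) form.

! 1. maze.sense(dir→north) : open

! 2. stack.push(x→north) : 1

! 3. maze.move(dir→north) : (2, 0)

! 4. maze.sense(dir→north) : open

! 5. stack.push(x→north) : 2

! 6. maze.move(dir→north) : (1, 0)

! 7. maze.sense(dir→north) : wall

! 8. maze.sense(dir→east) : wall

! 9. stack.pop() : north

! 10. maze.move(dir→south) : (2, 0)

! 11. maze.sense(dir→east) : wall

! 12. stack.pop() : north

! 13. maze.move(dir→south) : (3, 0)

! 14. maze.sense(dir→south) : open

! 15. stack.push(x→south) : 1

! 16. maze.move(dir→south) : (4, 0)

! 17. maze.sense(dir→east) : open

! 18. stack.push(x→east) : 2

! 19. maze.move(dir→east) : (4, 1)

! 20. maze.sense(dir→north) : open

! 21. stack.push(x→north) : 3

! 22. maze.move(dir→north) : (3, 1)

! 23. maze.sense(dir→east) : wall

! 24. stack.pop() : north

! 25. maze.move(dir→south) : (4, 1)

! 26. maze.sense(dir→east) : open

! 27. stack.push(x→east) : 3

! 28. maze.move(dir→east) : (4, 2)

! 29. maze.sense(dir→east) : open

! 30. stack.push(x→east) : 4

! 31. maze.move(dir→east) : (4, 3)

! 32. maze.sense(dir→north) : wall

! 33. maze.sense(dir→east) : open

! 34. stack.push(x→east) : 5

! 35. maze.move(dir→east) : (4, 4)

! 36. maze.sense(dir→north) : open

! 37. stack.push(x→north) : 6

! 38. maze.move(dir→north) : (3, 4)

! 39. maze.sense(dir→north) : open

! 40. stack.push(x→north) : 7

! 41. maze.move(dir→north) : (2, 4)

! 42. maze.sense(dir→west) : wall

! 43. maze.sense(dir→north) : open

! 44. stack.push(x→north) : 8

! 45. maze.move(dir→north) : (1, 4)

! 46. maze.sense(dir→west) : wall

! 47. maze.sense(dir→north) : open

! 48. stack.push(x→north) : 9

! 49. maze.move(dir→north) : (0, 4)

! 50. maze.sense(dir→west) : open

! 51. stack.push(x→west) : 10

! 52. maze.move(dir→west) : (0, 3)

! 53. maze.sense(dir→west) : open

! 54. stack.push(x→west) : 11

! 55. maze.move(dir→west) : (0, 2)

! 56. maze.sense(dir→west) : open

! 57. stack.push(x→west) : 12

! 58. maze.move(dir→west) : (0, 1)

! 59. stack.pop() : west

! 60. maze.move(dir→east) : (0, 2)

! 61. maze.sense(dir→south) : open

! 62. stack.push(x→south) : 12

! 63. maze.move(dir→south) : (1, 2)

! 64. maze.sense(dir→south) : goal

! 65. maze.move(dir→south) : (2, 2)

Answer: (2, 2)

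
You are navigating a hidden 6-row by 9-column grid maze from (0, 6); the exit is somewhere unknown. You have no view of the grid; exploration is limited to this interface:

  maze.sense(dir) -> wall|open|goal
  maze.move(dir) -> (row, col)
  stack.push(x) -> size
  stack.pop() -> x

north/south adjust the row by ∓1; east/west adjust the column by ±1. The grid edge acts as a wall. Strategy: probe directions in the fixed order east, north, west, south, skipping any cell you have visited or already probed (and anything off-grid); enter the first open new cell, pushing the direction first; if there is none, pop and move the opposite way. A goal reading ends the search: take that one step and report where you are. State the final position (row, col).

→ maze.sense(dir→east)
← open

→ stack.push(x→east)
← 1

→ maze.move(dir→east)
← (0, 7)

→ maze.sense(dir→east)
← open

→ stack.push(x→east)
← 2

→ maze.move(dir→east)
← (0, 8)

→ maze.sense(dir→south)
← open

→ stack.push(x→south)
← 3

→ maze.move(dir→south)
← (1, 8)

→ maze.sense(dir→west)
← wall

→ maze.sense(dir→south)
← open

→ stack.push(x→south)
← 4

→ maze.move(dir→south)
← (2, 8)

→ maze.sense(dir→west)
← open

→ stack.push(x→west)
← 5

→ maze.move(dir→west)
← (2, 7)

→ maze.sense(dir→west)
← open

→ stack.push(x→west)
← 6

→ maze.move(dir→west)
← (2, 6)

→ maze.sense(dir→north)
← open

→ stack.push(x→north)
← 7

→ maze.move(dir→north)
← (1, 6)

→ maze.sense(dir→west)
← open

→ stack.push(x→west)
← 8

→ maze.move(dir→west)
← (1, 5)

→ maze.sense(dir→north)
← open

→ stack.push(x→north)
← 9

→ maze.move(dir→north)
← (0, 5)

→ maze.sense(dir→west)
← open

→ stack.push(x→west)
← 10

→ maze.move(dir→west)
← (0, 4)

→ maze.sense(dir→west)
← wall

→ maze.sense(dir→south)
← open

→ stack.push(x→south)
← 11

→ maze.move(dir→south)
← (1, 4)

→ maze.sense(dir→west)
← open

→ stack.push(x→west)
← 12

→ maze.move(dir→west)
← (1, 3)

→ maze.sense(dir→west)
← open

→ stack.push(x→west)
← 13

→ maze.move(dir→west)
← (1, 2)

→ maze.sense(dir→north)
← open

→ stack.push(x→north)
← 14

→ maze.move(dir→north)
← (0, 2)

→ maze.sense(dir→west)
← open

→ stack.push(x→west)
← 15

→ maze.move(dir→west)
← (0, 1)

→ maze.sense(dir→west)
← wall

→ maze.sense(dir→south)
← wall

→ stack.pop()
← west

→ maze.move(dir→east)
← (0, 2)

→ stack.pop()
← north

→ maze.move(dir→south)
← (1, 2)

→ maze.sense(dir→south)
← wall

→ stack.pop()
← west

→ maze.move(dir→east)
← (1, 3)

→ maze.sense(dir→south)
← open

→ stack.push(x→south)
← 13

→ maze.move(dir→south)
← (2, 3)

→ maze.sense(dir→east)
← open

→ stack.push(x→east)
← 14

→ maze.move(dir→east)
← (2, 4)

→ maze.sense(dir→east)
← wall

→ maze.sense(dir→south)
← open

→ stack.push(x→south)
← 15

→ maze.move(dir→south)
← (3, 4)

→ maze.sense(dir→east)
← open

→ stack.push(x→east)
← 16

→ maze.move(dir→east)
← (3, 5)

→ maze.sense(dir→east)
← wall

→ maze.sense(dir→south)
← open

→ stack.push(x→south)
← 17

→ maze.move(dir→south)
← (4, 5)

→ maze.sense(dir→east)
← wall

→ maze.sense(dir→west)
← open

→ stack.push(x→west)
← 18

→ maze.move(dir→west)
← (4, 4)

→ maze.sense(dir→west)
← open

→ stack.push(x→west)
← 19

→ maze.move(dir→west)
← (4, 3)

→ maze.sense(dir→north)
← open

→ stack.push(x→north)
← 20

→ maze.move(dir→north)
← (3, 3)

→ maze.sense(dir→west)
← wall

→ stack.pop()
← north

→ maze.move(dir→south)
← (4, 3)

→ maze.sense(dir→west)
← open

→ stack.push(x→west)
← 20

→ maze.move(dir→west)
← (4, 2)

→ maze.sense(dir→west)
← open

→ stack.push(x→west)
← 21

→ maze.move(dir→west)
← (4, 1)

→ maze.sense(dir→north)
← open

→ stack.push(x→north)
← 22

→ maze.move(dir→north)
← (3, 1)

→ maze.sense(dir→north)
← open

→ stack.push(x→north)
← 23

→ maze.move(dir→north)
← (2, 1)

→ maze.sense(dir→west)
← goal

→ maze.move(dir→west)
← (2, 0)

Answer: (2, 0)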